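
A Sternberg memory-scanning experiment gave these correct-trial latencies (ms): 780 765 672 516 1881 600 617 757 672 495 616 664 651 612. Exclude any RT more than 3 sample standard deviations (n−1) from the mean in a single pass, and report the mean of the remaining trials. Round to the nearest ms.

n = 14, ΣRT = 10298, M = 735.571
Σ(x−M)² = 1503755.43; s = √(1503755.43/13) = 340.108
Cutoffs: 735.571 ± 3·340.108 → [-284.8, 1755.9]
Outside: 1881 → excluded.
Retained (n=13): Σ = 8417, mean = 8417/13 = 647.462

647 ms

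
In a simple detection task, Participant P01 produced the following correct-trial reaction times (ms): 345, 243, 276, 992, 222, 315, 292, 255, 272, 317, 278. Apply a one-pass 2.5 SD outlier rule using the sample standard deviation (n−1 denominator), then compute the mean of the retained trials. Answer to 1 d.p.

n = 11, ΣRT = 3807, M = 346.091
Σ(x−M)² = 471300.91; s = √(471300.91/10) = 217.095
Cutoffs: 346.091 ± 2.5·217.095 → [-196.6, 888.8]
Outside: 992 → excluded.
Retained (n=10): Σ = 2815, mean = 2815/10 = 281.500

281.5 ms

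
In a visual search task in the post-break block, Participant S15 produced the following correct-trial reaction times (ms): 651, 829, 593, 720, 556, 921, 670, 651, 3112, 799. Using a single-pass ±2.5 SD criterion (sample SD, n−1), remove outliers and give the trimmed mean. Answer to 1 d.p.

n = 10, ΣRT = 9502, M = 950.200
Σ(x−M)² = 5305313.60; s = √(5305313.60/9) = 767.776
Cutoffs: 950.200 ± 2.5·767.776 → [-969.2, 2869.6]
Outside: 3112 → excluded.
Retained (n=9): Σ = 6390, mean = 6390/9 = 710.000

710.0 ms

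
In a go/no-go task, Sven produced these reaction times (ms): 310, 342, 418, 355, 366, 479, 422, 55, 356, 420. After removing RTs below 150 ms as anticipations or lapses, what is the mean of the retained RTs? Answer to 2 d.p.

385.33 ms

Excluded: 55
Retained (n=9): Σ = 3468
Mean = 3468/9 = 385.3333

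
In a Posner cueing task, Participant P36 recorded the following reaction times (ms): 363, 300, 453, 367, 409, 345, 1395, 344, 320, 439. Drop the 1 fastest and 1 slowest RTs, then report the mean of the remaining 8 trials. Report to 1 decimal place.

380.0 ms

Sorted: 300, 320, 344, 345, 363, 367, 409, 439, 453, 1395
Drop lowest 1 (300) and highest 1 (1395)
Remaining (n=8): Σ = 3040, mean = 3040/8 = 380.000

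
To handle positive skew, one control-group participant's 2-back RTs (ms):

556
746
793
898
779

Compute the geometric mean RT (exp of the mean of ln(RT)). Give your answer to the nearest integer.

745 ms

ln(RT): 6.3208, 6.6147, 6.6758, 6.8002, 6.6580
Mean ln(RT) = 33.0695/5 = 6.61390
Geometric mean = exp(6.61390) = 745.38 ms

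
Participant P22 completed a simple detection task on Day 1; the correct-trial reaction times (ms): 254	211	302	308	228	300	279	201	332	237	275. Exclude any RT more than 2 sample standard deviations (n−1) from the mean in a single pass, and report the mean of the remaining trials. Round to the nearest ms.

n = 11, ΣRT = 2927, M = 266.091
Σ(x−M)² = 18500.91; s = √(18500.91/10) = 43.013
Cutoffs: 266.091 ± 2·43.013 → [180.1, 352.1]
No RTs fall outside the cutoffs; all 11 retained. Mean = 2927/11 = 266.091

266 ms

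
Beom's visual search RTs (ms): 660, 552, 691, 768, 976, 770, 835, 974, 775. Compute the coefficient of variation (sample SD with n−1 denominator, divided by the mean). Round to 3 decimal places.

0.178

n = 9, Σ = 7001, M = 777.8889
Σ(x−M)² = 153610.889; s = √(153610.889/8) = 138.5690
CV = 138.5690 / 777.8889 = 0.17813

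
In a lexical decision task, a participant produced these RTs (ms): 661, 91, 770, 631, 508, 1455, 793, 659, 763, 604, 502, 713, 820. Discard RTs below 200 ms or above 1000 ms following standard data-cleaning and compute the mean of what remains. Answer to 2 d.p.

674.91 ms

Excluded: 91, 1455
Retained (n=11): Σ = 7424
Mean = 7424/11 = 674.9091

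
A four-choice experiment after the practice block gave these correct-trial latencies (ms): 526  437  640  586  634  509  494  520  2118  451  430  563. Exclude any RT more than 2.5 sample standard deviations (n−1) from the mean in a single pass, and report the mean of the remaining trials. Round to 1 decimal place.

n = 12, ΣRT = 7908, M = 659.000
Σ(x−M)² = 2375936.00; s = √(2375936.00/11) = 464.752
Cutoffs: 659.000 ± 2.5·464.752 → [-502.9, 1820.9]
Outside: 2118 → excluded.
Retained (n=11): Σ = 5790, mean = 5790/11 = 526.364

526.4 ms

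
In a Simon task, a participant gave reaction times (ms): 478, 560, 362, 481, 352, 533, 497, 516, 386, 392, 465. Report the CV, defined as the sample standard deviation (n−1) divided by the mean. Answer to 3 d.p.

0.158

n = 11, Σ = 5022, M = 456.5455
Σ(x−M)² = 51860.727; s = √(51860.727/10) = 72.0144
CV = 72.0144 / 456.5455 = 0.15774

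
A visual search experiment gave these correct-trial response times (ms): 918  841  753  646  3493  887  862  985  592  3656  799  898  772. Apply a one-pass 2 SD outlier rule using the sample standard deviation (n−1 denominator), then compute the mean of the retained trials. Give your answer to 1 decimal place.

n = 13, ΣRT = 16102, M = 1238.615
Σ(x−M)² = 13048821.08; s = √(13048821.08/12) = 1042.786
Cutoffs: 1238.615 ± 2·1042.786 → [-847.0, 3324.2]
Outside: 3493, 3656 → excluded.
Retained (n=11): Σ = 8953, mean = 8953/11 = 813.909

813.9 ms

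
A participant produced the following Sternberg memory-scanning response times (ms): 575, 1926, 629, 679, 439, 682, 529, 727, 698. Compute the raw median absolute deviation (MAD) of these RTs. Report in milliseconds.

50 ms

Sorted: 439, 529, 575, 629, 679, 682, 698, 727, 1926 → median = 679
|x − 679|: 104, 1247, 50, 0, 240, 3, 150, 48, 19
Sorted deviations: 0, 3, 19, 48, 50, 104, 150, 240, 1247 → MAD = 50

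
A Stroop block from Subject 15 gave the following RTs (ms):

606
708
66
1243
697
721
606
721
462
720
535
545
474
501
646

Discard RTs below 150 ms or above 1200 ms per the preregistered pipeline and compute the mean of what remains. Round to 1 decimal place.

Excluded: 66, 1243
Retained (n=13): Σ = 7942
Mean = 7942/13 = 610.9231

610.9 ms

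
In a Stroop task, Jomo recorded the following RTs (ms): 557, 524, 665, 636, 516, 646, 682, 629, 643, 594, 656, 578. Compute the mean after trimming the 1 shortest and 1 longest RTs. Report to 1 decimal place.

612.8 ms

Sorted: 516, 524, 557, 578, 594, 629, 636, 643, 646, 656, 665, 682
Drop lowest 1 (516) and highest 1 (682)
Remaining (n=10): Σ = 6128, mean = 6128/10 = 612.800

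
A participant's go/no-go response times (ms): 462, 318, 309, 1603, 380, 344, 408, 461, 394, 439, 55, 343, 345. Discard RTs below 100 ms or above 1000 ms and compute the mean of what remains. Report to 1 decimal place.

Excluded: 55, 1603
Retained (n=11): Σ = 4203
Mean = 4203/11 = 382.0909

382.1 ms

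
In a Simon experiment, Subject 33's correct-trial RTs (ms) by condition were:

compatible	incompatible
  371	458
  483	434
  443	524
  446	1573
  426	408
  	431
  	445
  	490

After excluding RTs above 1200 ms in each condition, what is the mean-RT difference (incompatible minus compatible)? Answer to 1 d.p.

incompatible: exclude 1573
M(compatible) = 2169/5 = 433.800
M(incompatible) = 3190/7 = 455.714
Difference = 455.714 − 433.800 = 21.914 ms

21.9 ms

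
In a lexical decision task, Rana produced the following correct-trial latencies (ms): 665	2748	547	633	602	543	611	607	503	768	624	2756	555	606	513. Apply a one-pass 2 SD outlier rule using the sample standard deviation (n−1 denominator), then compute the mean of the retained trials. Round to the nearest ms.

n = 15, ΣRT = 13281, M = 885.400
Σ(x−M)² = 8099827.60; s = √(8099827.60/14) = 760.631
Cutoffs: 885.400 ± 2·760.631 → [-635.9, 2406.7]
Outside: 2748, 2756 → excluded.
Retained (n=13): Σ = 7777, mean = 7777/13 = 598.231

598 ms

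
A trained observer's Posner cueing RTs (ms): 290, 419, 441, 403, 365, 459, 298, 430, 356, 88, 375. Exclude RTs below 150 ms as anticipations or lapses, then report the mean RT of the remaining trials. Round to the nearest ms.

Excluded: 88
Retained (n=10): Σ = 3836
Mean = 3836/10 = 383.6000

384 ms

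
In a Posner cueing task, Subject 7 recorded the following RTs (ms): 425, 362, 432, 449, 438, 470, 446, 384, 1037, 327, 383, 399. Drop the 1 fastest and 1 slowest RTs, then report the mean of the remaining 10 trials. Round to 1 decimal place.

418.8 ms

Sorted: 327, 362, 383, 384, 399, 425, 432, 438, 446, 449, 470, 1037
Drop lowest 1 (327) and highest 1 (1037)
Remaining (n=10): Σ = 4188, mean = 4188/10 = 418.800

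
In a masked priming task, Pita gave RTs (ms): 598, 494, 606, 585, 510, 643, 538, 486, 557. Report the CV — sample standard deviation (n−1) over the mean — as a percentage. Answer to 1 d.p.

n = 9, Σ = 5017, M = 557.4444
Σ(x−M)² = 23840.222; s = √(23840.222/8) = 54.5896
CV = 54.5896 / 557.4444 = 0.09793 = 9.793%

9.8%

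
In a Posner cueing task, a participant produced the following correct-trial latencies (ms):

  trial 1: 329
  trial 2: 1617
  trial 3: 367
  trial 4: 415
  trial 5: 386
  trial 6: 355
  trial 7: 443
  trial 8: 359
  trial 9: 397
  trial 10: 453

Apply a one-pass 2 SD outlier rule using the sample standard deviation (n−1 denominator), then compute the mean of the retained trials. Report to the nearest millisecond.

n = 10, ΣRT = 5121, M = 512.100
Σ(x−M)² = 1370348.90; s = √(1370348.90/9) = 390.206
Cutoffs: 512.100 ± 2·390.206 → [-268.3, 1292.5]
Outside: 1617 → excluded.
Retained (n=9): Σ = 3504, mean = 3504/9 = 389.333

389 ms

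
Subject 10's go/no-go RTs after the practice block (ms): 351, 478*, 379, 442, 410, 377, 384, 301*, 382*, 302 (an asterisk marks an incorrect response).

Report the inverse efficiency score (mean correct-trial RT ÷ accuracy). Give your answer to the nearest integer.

Correct trials (n=7): 351, 379, 442, 410, 377, 384, 302
Mean correct RT = 2645/7 = 377.8571 ms
Proportion correct = 7/10
IES = 377.8571 / (7/10) = 539.796 ms

540 ms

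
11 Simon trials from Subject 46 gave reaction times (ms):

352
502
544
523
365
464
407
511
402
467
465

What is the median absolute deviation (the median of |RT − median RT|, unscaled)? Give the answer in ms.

58 ms

Sorted: 352, 365, 402, 407, 464, 465, 467, 502, 511, 523, 544 → median = 465
|x − 465|: 113, 37, 79, 58, 100, 1, 58, 46, 63, 2, 0
Sorted deviations: 0, 1, 2, 37, 46, 58, 58, 63, 79, 100, 113 → MAD = 58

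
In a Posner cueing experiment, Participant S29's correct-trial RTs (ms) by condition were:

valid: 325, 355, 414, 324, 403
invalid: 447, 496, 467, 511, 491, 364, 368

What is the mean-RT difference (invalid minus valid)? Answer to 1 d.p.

M(valid) = 1821/5 = 364.200
M(invalid) = 3144/7 = 449.143
Difference = 449.143 − 364.200 = 84.943 ms

84.9 ms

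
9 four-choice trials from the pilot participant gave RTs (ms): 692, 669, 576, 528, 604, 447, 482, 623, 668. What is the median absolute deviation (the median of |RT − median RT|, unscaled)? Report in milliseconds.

65 ms

Sorted: 447, 482, 528, 576, 604, 623, 668, 669, 692 → median = 604
|x − 604|: 88, 65, 28, 76, 0, 157, 122, 19, 64
Sorted deviations: 0, 19, 28, 64, 65, 76, 88, 122, 157 → MAD = 65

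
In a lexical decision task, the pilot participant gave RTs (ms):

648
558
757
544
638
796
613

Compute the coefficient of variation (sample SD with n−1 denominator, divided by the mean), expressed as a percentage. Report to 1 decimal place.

n = 7, Σ = 4554, M = 650.5714
Σ(x−M)² = 53979.714; s = √(53979.714/6) = 94.8505
CV = 94.8505 / 650.5714 = 0.14580 = 14.580%

14.6%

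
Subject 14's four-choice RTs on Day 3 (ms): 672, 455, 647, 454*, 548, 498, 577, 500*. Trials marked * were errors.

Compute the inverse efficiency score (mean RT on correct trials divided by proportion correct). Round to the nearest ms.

Correct trials (n=6): 672, 455, 647, 548, 498, 577
Mean correct RT = 3397/6 = 566.1667 ms
Proportion correct = 6/8
IES = 566.1667 / (6/8) = 754.889 ms

755 ms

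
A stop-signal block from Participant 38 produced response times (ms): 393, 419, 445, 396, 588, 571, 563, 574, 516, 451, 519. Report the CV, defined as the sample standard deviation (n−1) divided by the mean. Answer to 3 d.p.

n = 11, Σ = 5435, M = 494.0909
Σ(x−M)² = 56714.909; s = √(56714.909/10) = 75.3093
CV = 75.3093 / 494.0909 = 0.15242

0.152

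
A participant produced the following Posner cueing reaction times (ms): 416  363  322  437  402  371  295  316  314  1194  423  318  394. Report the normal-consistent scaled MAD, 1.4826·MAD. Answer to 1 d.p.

Sorted: 295, 314, 316, 318, 322, 363, 371, 394, 402, 416, 423, 437, 1194 → median = 371
|x − 371| sorted: 0, 8, 23, 31, 45, 49, 52, 53, 55, 57, 66, 76, 823 → MAD = 52
Robust SD ≈ 1.4826 × 52 = 77.095

77.1 ms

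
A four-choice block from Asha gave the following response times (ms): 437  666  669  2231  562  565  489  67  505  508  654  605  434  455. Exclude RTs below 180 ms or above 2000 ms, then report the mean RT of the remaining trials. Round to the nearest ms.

546 ms

Excluded: 67, 2231
Retained (n=12): Σ = 6549
Mean = 6549/12 = 545.7500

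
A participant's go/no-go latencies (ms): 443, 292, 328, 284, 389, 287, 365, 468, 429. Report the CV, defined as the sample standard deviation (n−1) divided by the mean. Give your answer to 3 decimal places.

0.195

n = 9, Σ = 3285, M = 365.0000
Σ(x−M)² = 40708.000; s = √(40708.000/8) = 71.3337
CV = 71.3337 / 365.0000 = 0.19543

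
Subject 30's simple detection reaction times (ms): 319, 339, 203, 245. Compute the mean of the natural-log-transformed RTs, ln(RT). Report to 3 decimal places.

ln(RT): 5.7652, 5.8260, 5.3132, 5.5013
Σ ln(RT) = 22.4057
Mean = 22.4057/4 = 5.60141

5.601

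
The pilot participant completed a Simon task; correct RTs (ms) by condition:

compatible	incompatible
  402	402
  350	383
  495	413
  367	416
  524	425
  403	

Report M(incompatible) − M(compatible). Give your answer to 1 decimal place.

-15.7 ms

M(compatible) = 2541/6 = 423.500
M(incompatible) = 2039/5 = 407.800
Difference = 407.800 − 423.500 = -15.700 ms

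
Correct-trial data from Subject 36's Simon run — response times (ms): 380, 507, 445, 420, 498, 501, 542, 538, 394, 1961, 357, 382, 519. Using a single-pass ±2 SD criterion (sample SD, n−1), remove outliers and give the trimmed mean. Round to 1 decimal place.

n = 13, ΣRT = 7444, M = 572.615
Σ(x−M)² = 2139029.08; s = √(2139029.08/12) = 422.200
Cutoffs: 572.615 ± 2·422.200 → [-271.8, 1417.0]
Outside: 1961 → excluded.
Retained (n=12): Σ = 5483, mean = 5483/12 = 456.917

456.9 ms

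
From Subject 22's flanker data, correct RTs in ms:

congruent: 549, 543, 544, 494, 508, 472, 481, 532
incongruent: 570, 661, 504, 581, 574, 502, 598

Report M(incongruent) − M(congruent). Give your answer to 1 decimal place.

54.6 ms

M(congruent) = 4123/8 = 515.375
M(incongruent) = 3990/7 = 570.000
Difference = 570.000 − 515.375 = 54.625 ms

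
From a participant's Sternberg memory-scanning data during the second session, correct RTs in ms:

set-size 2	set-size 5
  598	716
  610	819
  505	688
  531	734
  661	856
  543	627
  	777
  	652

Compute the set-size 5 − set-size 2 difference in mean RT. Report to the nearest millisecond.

159 ms

M(set-size 2) = 3448/6 = 574.667
M(set-size 5) = 5869/8 = 733.625
Difference = 733.625 − 574.667 = 158.958 ms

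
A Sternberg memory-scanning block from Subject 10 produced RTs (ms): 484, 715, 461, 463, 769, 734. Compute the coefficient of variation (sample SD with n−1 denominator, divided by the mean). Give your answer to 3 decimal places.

n = 6, Σ = 3626, M = 604.3333
Σ(x−M)² = 111175.333; s = √(111175.333/5) = 149.1143
CV = 149.1143 / 604.3333 = 0.24674

0.247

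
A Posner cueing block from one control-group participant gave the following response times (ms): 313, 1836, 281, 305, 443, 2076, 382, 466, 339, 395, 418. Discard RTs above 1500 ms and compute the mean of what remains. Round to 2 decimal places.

Excluded: 1836, 2076
Retained (n=9): Σ = 3342
Mean = 3342/9 = 371.3333

371.33 ms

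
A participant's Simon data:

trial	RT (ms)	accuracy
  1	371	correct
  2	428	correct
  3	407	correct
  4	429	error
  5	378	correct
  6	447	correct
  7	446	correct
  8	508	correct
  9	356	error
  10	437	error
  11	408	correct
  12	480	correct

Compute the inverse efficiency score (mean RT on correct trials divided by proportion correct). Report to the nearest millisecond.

Correct trials (n=9): 371, 428, 407, 378, 447, 446, 508, 408, 480
Mean correct RT = 3873/9 = 430.3333 ms
Proportion correct = 9/12
IES = 430.3333 / (9/12) = 573.778 ms

574 ms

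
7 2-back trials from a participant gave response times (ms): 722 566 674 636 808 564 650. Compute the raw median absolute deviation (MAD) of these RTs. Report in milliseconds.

Sorted: 564, 566, 636, 650, 674, 722, 808 → median = 650
|x − 650|: 72, 84, 24, 14, 158, 86, 0
Sorted deviations: 0, 14, 24, 72, 84, 86, 158 → MAD = 72

72 ms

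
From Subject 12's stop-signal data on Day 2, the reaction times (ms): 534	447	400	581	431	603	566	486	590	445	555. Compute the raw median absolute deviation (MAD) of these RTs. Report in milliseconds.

Sorted: 400, 431, 445, 447, 486, 534, 555, 566, 581, 590, 603 → median = 534
|x − 534|: 0, 87, 134, 47, 103, 69, 32, 48, 56, 89, 21
Sorted deviations: 0, 21, 32, 47, 48, 56, 69, 87, 89, 103, 134 → MAD = 56

56 ms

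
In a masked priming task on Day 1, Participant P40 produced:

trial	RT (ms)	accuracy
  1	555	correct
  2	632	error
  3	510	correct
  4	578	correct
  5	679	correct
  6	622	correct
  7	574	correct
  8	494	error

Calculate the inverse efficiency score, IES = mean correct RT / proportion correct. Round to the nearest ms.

782 ms

Correct trials (n=6): 555, 510, 578, 679, 622, 574
Mean correct RT = 3518/6 = 586.3333 ms
Proportion correct = 6/8
IES = 586.3333 / (6/8) = 781.778 ms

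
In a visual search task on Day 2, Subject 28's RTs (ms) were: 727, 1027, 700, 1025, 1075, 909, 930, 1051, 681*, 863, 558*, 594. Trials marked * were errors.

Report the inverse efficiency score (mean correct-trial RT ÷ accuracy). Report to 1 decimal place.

1068.1 ms

Correct trials (n=10): 727, 1027, 700, 1025, 1075, 909, 930, 1051, 863, 594
Mean correct RT = 8901/10 = 890.1000 ms
Proportion correct = 10/12
IES = 890.1000 / (10/12) = 1068.120 ms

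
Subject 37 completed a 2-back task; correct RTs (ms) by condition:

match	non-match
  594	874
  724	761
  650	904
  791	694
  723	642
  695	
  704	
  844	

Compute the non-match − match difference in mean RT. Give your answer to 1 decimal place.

59.4 ms

M(match) = 5725/8 = 715.625
M(non-match) = 3875/5 = 775.000
Difference = 775.000 − 715.625 = 59.375 ms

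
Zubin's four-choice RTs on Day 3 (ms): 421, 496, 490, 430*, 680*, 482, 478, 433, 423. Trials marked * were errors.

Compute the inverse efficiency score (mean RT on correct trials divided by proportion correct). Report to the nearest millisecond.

592 ms

Correct trials (n=7): 421, 496, 490, 482, 478, 433, 423
Mean correct RT = 3223/7 = 460.4286 ms
Proportion correct = 7/9
IES = 460.4286 / (7/9) = 591.980 ms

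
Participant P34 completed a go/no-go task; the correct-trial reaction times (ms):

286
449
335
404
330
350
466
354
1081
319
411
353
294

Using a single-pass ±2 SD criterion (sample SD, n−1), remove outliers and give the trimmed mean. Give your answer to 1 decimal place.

n = 13, ΣRT = 5432, M = 417.846
Σ(x−M)² = 513257.69; s = √(513257.69/12) = 206.813
Cutoffs: 417.846 ± 2·206.813 → [4.2, 831.5]
Outside: 1081 → excluded.
Retained (n=12): Σ = 4351, mean = 4351/12 = 362.583

362.6 ms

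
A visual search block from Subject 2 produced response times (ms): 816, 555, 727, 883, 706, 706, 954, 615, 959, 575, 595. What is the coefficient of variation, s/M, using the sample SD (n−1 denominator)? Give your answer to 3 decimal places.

n = 11, Σ = 8091, M = 735.5455
Σ(x−M)² = 220344.727; s = √(220344.727/10) = 148.4401
CV = 148.4401 / 735.5455 = 0.20181

0.202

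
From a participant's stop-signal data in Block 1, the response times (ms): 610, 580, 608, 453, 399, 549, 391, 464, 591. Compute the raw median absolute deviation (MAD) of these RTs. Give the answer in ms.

Sorted: 391, 399, 453, 464, 549, 580, 591, 608, 610 → median = 549
|x − 549|: 61, 31, 59, 96, 150, 0, 158, 85, 42
Sorted deviations: 0, 31, 42, 59, 61, 85, 96, 150, 158 → MAD = 61

61 ms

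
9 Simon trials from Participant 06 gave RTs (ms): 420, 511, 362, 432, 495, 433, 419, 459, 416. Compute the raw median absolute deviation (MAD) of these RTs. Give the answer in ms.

16 ms

Sorted: 362, 416, 419, 420, 432, 433, 459, 495, 511 → median = 432
|x − 432|: 12, 79, 70, 0, 63, 1, 13, 27, 16
Sorted deviations: 0, 1, 12, 13, 16, 27, 63, 70, 79 → MAD = 16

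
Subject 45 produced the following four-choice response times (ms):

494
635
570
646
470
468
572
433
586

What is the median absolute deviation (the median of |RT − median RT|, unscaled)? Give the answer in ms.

76 ms

Sorted: 433, 468, 470, 494, 570, 572, 586, 635, 646 → median = 570
|x − 570|: 76, 65, 0, 76, 100, 102, 2, 137, 16
Sorted deviations: 0, 2, 16, 65, 76, 76, 100, 102, 137 → MAD = 76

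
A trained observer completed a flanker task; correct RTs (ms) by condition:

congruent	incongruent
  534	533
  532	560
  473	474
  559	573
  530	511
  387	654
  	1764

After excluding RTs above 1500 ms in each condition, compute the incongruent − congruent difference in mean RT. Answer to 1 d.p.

incongruent: exclude 1764
M(congruent) = 3015/6 = 502.500
M(incongruent) = 3305/6 = 550.833
Difference = 550.833 − 502.500 = 48.333 ms

48.3 ms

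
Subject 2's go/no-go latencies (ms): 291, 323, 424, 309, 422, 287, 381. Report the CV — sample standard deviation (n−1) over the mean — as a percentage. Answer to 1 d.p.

17.2%

n = 7, Σ = 2437, M = 348.1429
Σ(x−M)² = 21456.857; s = √(21456.857/6) = 59.8009
CV = 59.8009 / 348.1429 = 0.17177 = 17.177%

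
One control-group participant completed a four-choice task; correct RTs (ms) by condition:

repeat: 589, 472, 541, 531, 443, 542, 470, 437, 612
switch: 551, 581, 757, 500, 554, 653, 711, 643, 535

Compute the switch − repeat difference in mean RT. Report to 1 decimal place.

94.2 ms

M(repeat) = 4637/9 = 515.222
M(switch) = 5485/9 = 609.444
Difference = 609.444 − 515.222 = 94.222 ms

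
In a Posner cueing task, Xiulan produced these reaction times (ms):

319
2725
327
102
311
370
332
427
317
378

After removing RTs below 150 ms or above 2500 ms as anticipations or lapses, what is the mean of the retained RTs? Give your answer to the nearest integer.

Excluded: 102, 2725
Retained (n=8): Σ = 2781
Mean = 2781/8 = 347.6250

348 ms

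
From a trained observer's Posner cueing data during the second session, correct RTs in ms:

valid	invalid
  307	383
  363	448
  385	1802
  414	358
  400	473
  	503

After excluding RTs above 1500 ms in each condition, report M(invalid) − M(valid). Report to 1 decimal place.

59.2 ms

invalid: exclude 1802
M(valid) = 1869/5 = 373.800
M(invalid) = 2165/5 = 433.000
Difference = 433.000 − 373.800 = 59.200 ms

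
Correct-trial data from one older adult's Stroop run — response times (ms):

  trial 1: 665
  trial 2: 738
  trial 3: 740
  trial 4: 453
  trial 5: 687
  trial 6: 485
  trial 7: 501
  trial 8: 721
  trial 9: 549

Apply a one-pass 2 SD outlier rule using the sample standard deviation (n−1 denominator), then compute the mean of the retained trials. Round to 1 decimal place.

615.4 ms

n = 9, ΣRT = 5539, M = 615.444
Σ(x−M)² = 110168.22; s = √(110168.22/8) = 117.350
Cutoffs: 615.444 ± 2·117.350 → [380.7, 850.1]
No RTs fall outside the cutoffs; all 9 retained. Mean = 5539/9 = 615.444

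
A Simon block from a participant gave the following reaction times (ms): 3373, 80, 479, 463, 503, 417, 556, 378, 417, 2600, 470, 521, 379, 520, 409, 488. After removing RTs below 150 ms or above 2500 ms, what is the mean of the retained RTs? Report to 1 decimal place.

461.5 ms

Excluded: 80, 2600, 3373
Retained (n=13): Σ = 6000
Mean = 6000/13 = 461.5385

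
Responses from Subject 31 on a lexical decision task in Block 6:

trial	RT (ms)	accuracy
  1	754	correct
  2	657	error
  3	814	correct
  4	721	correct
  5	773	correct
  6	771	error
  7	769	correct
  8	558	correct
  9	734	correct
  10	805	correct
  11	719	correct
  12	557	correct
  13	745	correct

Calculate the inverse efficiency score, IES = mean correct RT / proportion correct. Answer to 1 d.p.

854.0 ms

Correct trials (n=11): 754, 814, 721, 773, 769, 558, 734, 805, 719, 557, 745
Mean correct RT = 7949/11 = 722.6364 ms
Proportion correct = 11/13
IES = 722.6364 / (11/13) = 854.025 ms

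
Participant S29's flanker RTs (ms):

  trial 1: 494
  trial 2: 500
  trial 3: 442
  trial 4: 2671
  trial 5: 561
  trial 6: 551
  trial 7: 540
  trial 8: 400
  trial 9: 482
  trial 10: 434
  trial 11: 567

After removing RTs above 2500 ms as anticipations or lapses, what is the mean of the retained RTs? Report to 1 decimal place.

497.1 ms

Excluded: 2671
Retained (n=10): Σ = 4971
Mean = 4971/10 = 497.1000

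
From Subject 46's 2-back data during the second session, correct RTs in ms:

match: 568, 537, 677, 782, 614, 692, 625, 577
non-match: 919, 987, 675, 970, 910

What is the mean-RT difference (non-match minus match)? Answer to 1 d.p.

258.2 ms

M(match) = 5072/8 = 634.000
M(non-match) = 4461/5 = 892.200
Difference = 892.200 − 634.000 = 258.200 ms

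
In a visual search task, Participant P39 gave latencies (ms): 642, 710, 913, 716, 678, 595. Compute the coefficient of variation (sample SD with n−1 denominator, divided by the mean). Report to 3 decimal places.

n = 6, Σ = 4254, M = 709.0000
Σ(x−M)² = 60112.000; s = √(60112.000/5) = 109.6467
CV = 109.6467 / 709.0000 = 0.15465

0.155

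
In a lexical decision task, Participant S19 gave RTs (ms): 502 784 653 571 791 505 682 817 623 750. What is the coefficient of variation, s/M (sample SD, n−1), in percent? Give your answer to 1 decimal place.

n = 10, Σ = 6678, M = 667.8000
Σ(x−M)² = 123489.600; s = √(123489.600/9) = 117.1370
CV = 117.1370 / 667.8000 = 0.17541 = 17.541%

17.5%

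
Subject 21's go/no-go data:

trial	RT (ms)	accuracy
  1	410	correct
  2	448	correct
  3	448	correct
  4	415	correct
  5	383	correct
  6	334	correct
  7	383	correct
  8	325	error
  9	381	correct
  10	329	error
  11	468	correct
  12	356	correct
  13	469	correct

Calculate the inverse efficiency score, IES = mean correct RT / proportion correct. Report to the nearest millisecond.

483 ms

Correct trials (n=11): 410, 448, 448, 415, 383, 334, 383, 381, 468, 356, 469
Mean correct RT = 4495/11 = 408.6364 ms
Proportion correct = 11/13
IES = 408.6364 / (11/13) = 482.934 ms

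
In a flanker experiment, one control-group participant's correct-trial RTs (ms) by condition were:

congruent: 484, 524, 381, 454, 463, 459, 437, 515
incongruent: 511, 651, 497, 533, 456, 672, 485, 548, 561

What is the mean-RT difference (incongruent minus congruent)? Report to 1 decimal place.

M(congruent) = 3717/8 = 464.625
M(incongruent) = 4914/9 = 546.000
Difference = 546.000 − 464.625 = 81.375 ms

81.4 ms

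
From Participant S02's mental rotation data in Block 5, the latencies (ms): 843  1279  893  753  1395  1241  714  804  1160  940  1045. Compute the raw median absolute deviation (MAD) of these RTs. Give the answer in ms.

Sorted: 714, 753, 804, 843, 893, 940, 1045, 1160, 1241, 1279, 1395 → median = 940
|x − 940|: 97, 339, 47, 187, 455, 301, 226, 136, 220, 0, 105
Sorted deviations: 0, 47, 97, 105, 136, 187, 220, 226, 301, 339, 455 → MAD = 187

187 ms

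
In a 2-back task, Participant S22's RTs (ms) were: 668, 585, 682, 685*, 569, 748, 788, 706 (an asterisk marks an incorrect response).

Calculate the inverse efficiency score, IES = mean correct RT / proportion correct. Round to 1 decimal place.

Correct trials (n=7): 668, 585, 682, 569, 748, 788, 706
Mean correct RT = 4746/7 = 678.0000 ms
Proportion correct = 7/8
IES = 678.0000 / (7/8) = 774.857 ms

774.9 ms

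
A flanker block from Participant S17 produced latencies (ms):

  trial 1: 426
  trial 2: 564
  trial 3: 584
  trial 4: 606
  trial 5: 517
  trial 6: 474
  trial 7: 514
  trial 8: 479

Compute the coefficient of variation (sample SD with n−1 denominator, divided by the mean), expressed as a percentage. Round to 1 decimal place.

n = 8, Σ = 4164, M = 520.5000
Σ(x−M)² = 26104.000; s = √(26104.000/7) = 61.0667
CV = 61.0667 / 520.5000 = 0.11732 = 11.732%

11.7%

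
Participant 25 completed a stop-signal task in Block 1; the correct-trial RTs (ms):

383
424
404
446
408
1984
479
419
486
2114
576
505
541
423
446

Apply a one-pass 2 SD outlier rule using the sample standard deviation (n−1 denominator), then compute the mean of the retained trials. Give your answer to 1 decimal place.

n = 15, ΣRT = 10038, M = 669.200
Σ(x−M)² = 4441408.40; s = √(4441408.40/14) = 563.244
Cutoffs: 669.200 ± 2·563.244 → [-457.3, 1795.7]
Outside: 1984, 2114 → excluded.
Retained (n=13): Σ = 5940, mean = 5940/13 = 456.923

456.9 ms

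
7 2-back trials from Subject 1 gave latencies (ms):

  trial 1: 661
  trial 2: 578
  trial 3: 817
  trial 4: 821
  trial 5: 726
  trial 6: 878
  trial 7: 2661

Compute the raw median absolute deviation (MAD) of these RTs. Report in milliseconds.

Sorted: 578, 661, 726, 817, 821, 878, 2661 → median = 817
|x − 817|: 156, 239, 0, 4, 91, 61, 1844
Sorted deviations: 0, 4, 61, 91, 156, 239, 1844 → MAD = 91

91 ms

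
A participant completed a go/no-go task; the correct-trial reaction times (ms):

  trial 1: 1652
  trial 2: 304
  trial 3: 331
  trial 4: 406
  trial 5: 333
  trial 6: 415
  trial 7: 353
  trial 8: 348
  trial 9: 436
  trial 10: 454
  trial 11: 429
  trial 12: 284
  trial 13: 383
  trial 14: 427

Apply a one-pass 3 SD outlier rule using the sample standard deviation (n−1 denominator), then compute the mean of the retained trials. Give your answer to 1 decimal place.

377.2 ms

n = 14, ΣRT = 6555, M = 468.214
Σ(x−M)² = 1545526.36; s = √(1545526.36/13) = 344.799
Cutoffs: 468.214 ± 3·344.799 → [-566.2, 1502.6]
Outside: 1652 → excluded.
Retained (n=13): Σ = 4903, mean = 4903/13 = 377.154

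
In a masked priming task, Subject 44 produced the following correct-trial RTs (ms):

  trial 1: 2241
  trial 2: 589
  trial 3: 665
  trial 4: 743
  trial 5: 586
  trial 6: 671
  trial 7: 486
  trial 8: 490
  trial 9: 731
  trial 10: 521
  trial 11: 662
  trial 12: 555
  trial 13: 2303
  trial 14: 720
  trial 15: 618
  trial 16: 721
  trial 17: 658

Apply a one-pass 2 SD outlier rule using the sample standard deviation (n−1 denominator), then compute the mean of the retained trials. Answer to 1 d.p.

n = 17, ΣRT = 13960, M = 821.176
Σ(x−M)² = 4878594.47; s = √(4878594.47/16) = 552.189
Cutoffs: 821.176 ± 2·552.189 → [-283.2, 1925.6]
Outside: 2241, 2303 → excluded.
Retained (n=15): Σ = 9416, mean = 9416/15 = 627.733

627.7 ms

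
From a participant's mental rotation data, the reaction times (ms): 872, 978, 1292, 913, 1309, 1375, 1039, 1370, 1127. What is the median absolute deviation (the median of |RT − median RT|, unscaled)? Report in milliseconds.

Sorted: 872, 913, 978, 1039, 1127, 1292, 1309, 1370, 1375 → median = 1127
|x − 1127|: 255, 149, 165, 214, 182, 248, 88, 243, 0
Sorted deviations: 0, 88, 149, 165, 182, 214, 243, 248, 255 → MAD = 182

182 ms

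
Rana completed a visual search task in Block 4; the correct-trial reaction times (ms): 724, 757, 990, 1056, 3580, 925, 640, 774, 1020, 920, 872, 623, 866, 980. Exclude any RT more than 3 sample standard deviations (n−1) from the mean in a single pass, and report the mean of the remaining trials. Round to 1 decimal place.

n = 14, ΣRT = 14727, M = 1051.929
Σ(x−M)² = 7127078.93; s = √(7127078.93/13) = 740.430
Cutoffs: 1051.929 ± 3·740.430 → [-1169.4, 3273.2]
Outside: 3580 → excluded.
Retained (n=13): Σ = 11147, mean = 11147/13 = 857.462

857.5 ms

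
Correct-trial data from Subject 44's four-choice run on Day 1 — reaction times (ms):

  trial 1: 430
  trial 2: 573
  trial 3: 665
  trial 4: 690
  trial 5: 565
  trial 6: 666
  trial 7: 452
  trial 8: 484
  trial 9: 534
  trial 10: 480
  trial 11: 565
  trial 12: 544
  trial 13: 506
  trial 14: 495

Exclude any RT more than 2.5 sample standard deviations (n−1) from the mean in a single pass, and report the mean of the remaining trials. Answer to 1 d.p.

n = 14, ΣRT = 7649, M = 546.357
Σ(x−M)² = 85587.21; s = √(85587.21/13) = 81.140
Cutoffs: 546.357 ± 2.5·81.140 → [343.5, 749.2]
No RTs fall outside the cutoffs; all 14 retained. Mean = 7649/14 = 546.357

546.4 ms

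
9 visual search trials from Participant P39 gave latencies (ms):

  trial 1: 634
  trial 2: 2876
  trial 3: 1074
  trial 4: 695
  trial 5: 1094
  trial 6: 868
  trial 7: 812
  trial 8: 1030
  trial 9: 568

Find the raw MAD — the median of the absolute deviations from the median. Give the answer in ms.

206 ms

Sorted: 568, 634, 695, 812, 868, 1030, 1074, 1094, 2876 → median = 868
|x − 868|: 234, 2008, 206, 173, 226, 0, 56, 162, 300
Sorted deviations: 0, 56, 162, 173, 206, 226, 234, 300, 2008 → MAD = 206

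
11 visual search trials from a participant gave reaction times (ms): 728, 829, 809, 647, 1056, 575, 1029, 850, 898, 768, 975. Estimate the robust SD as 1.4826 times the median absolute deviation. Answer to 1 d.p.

149.7 ms

Sorted: 575, 647, 728, 768, 809, 829, 850, 898, 975, 1029, 1056 → median = 829
|x − 829| sorted: 0, 20, 21, 61, 69, 101, 146, 182, 200, 227, 254 → MAD = 101
Robust SD ≈ 1.4826 × 101 = 149.743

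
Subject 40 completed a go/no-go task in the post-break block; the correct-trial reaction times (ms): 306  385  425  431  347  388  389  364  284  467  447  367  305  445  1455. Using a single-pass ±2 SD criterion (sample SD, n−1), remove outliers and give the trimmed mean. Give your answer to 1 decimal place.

n = 15, ΣRT = 6805, M = 453.667
Σ(x−M)² = 1117133.33; s = √(1117133.33/14) = 282.481
Cutoffs: 453.667 ± 2·282.481 → [-111.3, 1018.6]
Outside: 1455 → excluded.
Retained (n=14): Σ = 5350, mean = 5350/14 = 382.143

382.1 ms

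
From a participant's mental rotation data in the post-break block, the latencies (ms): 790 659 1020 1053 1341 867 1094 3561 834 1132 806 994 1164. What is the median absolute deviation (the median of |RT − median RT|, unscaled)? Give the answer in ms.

153 ms

Sorted: 659, 790, 806, 834, 867, 994, 1020, 1053, 1094, 1132, 1164, 1341, 3561 → median = 1020
|x − 1020|: 230, 361, 0, 33, 321, 153, 74, 2541, 186, 112, 214, 26, 144
Sorted deviations: 0, 26, 33, 74, 112, 144, 153, 186, 214, 230, 321, 361, 2541 → MAD = 153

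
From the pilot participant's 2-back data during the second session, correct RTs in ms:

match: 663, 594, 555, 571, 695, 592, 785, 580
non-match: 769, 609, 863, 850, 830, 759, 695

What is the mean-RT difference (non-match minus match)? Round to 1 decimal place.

M(match) = 5035/8 = 629.375
M(non-match) = 5375/7 = 767.857
Difference = 767.857 − 629.375 = 138.482 ms

138.5 ms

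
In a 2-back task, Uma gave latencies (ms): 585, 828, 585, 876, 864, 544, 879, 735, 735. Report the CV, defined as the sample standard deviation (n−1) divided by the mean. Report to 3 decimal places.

n = 9, Σ = 6631, M = 736.7778
Σ(x−M)² = 147359.556; s = √(147359.556/8) = 135.7201
CV = 135.7201 / 736.7778 = 0.18421

0.184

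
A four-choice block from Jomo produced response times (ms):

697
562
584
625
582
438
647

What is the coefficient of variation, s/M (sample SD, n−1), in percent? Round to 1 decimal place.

n = 7, Σ = 4135, M = 590.7143
Σ(x−M)² = 39907.429; s = √(39907.429/6) = 81.5551
CV = 81.5551 / 590.7143 = 0.13806 = 13.806%

13.8%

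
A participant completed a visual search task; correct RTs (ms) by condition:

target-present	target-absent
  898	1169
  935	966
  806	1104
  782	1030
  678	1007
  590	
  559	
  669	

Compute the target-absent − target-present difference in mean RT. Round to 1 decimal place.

315.6 ms

M(target-present) = 5917/8 = 739.625
M(target-absent) = 5276/5 = 1055.200
Difference = 1055.200 − 739.625 = 315.575 ms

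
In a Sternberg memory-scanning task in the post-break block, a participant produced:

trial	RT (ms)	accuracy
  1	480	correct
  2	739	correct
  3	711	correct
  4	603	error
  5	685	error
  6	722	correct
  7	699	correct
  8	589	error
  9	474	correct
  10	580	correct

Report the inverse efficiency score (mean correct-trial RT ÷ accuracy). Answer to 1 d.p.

Correct trials (n=7): 480, 739, 711, 722, 699, 474, 580
Mean correct RT = 4405/7 = 629.2857 ms
Proportion correct = 7/10
IES = 629.2857 / (7/10) = 898.980 ms

899.0 ms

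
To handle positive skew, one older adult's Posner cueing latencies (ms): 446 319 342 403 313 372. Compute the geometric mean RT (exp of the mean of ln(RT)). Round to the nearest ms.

363 ms

ln(RT): 6.1003, 5.7652, 5.8348, 5.9989, 5.7462, 5.9189
Mean ln(RT) = 35.3644/6 = 5.89406
Geometric mean = exp(5.89406) = 362.88 ms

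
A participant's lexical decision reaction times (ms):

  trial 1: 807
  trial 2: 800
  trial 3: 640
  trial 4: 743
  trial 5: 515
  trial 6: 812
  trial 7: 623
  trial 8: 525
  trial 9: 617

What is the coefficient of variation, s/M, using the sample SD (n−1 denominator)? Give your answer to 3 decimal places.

0.175

n = 9, Σ = 6082, M = 675.7778
Σ(x−M)² = 111829.556; s = √(111829.556/8) = 118.2315
CV = 118.2315 / 675.7778 = 0.17496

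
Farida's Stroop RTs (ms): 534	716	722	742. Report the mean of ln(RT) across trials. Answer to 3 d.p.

ln(RT): 6.2804, 6.5737, 6.5820, 6.6093
Σ ln(RT) = 26.0455
Mean = 26.0455/4 = 6.51136

6.511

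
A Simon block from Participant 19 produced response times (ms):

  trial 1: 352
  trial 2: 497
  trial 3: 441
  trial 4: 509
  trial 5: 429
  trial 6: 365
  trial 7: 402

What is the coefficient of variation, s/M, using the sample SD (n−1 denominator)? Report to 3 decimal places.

0.141

n = 7, Σ = 2995, M = 427.8571
Σ(x−M)² = 21912.857; s = √(21912.857/6) = 60.4330
CV = 60.4330 / 427.8571 = 0.14125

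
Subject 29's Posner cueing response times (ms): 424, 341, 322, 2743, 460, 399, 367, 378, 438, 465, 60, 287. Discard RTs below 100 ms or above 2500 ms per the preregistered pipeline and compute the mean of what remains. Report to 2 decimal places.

Excluded: 60, 2743
Retained (n=10): Σ = 3881
Mean = 3881/10 = 388.1000

388.10 ms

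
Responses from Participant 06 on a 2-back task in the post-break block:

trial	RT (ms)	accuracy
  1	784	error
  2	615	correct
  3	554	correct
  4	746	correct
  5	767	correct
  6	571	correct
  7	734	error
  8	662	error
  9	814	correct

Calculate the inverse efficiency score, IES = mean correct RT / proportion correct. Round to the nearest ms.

1017 ms

Correct trials (n=6): 615, 554, 746, 767, 571, 814
Mean correct RT = 4067/6 = 677.8333 ms
Proportion correct = 6/9
IES = 677.8333 / (6/9) = 1016.750 ms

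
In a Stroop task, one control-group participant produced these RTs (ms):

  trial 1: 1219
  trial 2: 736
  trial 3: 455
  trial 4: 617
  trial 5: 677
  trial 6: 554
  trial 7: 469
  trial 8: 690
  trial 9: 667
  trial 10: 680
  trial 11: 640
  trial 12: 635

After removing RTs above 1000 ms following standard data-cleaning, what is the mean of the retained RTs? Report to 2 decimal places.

620.00 ms

Excluded: 1219
Retained (n=11): Σ = 6820
Mean = 6820/11 = 620.0000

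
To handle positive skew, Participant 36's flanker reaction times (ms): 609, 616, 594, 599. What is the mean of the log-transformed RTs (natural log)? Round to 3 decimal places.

6.404

ln(RT): 6.4118, 6.4232, 6.3869, 6.3953
Σ ln(RT) = 25.6172
Mean = 25.6172/4 = 6.40430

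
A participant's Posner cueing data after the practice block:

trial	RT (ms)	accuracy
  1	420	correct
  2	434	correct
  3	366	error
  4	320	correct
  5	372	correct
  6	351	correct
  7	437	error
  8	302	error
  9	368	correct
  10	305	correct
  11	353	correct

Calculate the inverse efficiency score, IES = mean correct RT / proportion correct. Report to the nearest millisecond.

502 ms

Correct trials (n=8): 420, 434, 320, 372, 351, 368, 305, 353
Mean correct RT = 2923/8 = 365.3750 ms
Proportion correct = 8/11
IES = 365.3750 / (8/11) = 502.391 ms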